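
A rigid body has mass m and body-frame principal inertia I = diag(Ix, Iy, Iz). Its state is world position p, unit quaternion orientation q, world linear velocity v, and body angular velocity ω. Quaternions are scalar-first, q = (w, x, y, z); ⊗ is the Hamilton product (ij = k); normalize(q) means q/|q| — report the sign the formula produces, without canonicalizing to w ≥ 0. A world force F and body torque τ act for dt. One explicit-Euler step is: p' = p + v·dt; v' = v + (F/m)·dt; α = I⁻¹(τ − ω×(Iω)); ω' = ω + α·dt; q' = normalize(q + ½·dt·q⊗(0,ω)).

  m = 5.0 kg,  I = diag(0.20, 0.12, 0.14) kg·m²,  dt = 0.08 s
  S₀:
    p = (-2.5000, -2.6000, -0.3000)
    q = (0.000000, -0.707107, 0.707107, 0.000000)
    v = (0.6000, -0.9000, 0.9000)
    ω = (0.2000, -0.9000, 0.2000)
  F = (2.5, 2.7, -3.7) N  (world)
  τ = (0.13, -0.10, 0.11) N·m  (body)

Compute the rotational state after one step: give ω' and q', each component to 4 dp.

ω' = (0.2534, -0.9683, 0.2546)
q' = (0.0311, -0.7010, 0.7123, 0.0198)

precession coupling ω×(Iω) = (-0.0036, 0.0024, 0.0144)
(τ − ω×Iω)/I = (0.6680, -0.8533, 0.6829)
ω' = ω + α·dt = (0.2534, -0.9683, 0.2546)
q⊗(0,ω) = (0.7778177, 0.1414214, 0.1414214, 0.4949749)
q' = normalize(q + ½dt·q⊗(0,ω)) = (0.0311, -0.7010, 0.7123, 0.0198)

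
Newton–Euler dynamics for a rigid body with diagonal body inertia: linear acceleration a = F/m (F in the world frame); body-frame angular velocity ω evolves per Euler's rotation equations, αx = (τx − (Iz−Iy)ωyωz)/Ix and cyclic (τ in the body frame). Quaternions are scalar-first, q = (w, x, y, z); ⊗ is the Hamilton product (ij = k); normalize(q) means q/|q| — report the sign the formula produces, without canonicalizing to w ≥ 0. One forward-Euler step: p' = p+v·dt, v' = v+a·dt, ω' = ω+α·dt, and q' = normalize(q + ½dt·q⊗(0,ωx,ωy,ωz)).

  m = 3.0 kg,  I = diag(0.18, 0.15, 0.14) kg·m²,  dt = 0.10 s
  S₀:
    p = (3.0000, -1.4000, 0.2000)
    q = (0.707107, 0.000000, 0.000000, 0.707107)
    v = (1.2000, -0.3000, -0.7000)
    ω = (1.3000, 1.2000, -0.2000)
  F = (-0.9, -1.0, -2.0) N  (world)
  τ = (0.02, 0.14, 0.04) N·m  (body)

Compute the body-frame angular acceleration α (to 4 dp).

precession coupling ω×(Iω) = (0.0024, -0.0104, -0.0468)
α = I⁻¹(τ − ω×Iω) = (0.0978, 1.0027, 0.6200)

α = (0.0978, 1.0027, 0.6200)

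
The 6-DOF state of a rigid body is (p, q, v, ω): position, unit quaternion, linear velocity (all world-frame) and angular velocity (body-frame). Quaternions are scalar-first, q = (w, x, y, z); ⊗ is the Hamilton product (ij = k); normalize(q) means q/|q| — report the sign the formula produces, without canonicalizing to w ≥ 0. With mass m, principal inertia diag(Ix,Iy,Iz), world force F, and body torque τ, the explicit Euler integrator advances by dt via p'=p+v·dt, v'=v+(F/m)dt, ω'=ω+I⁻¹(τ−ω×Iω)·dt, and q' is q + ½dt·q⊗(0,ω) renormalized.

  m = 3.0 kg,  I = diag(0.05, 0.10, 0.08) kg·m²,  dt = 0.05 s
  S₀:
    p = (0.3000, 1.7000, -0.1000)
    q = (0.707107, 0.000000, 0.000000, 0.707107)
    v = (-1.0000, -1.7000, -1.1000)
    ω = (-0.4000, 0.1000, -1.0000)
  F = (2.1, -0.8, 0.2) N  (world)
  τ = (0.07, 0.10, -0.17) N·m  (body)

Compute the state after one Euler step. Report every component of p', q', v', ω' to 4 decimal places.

p' = (0.2500, 1.6150, -0.1550)
q' = (0.7245, -0.0088, -0.0053, 0.6892)
v' = (-0.9650, -1.7133, -1.0967)
ω' = (-0.3320, 0.1560, -1.1050)

linear accel F/m = (0.7000, -0.2667, 0.0667)
new position p' = (0.2500, 1.6150, -0.1550)
new velocity v' = (-0.9650, -1.7133, -1.0967)
angular accel α = (1.3600, 1.1200, -2.1000)
new body rate ω' = (-0.3320, 0.1560, -1.1050)
2q̇ = q⊗(0,ω) = (0.7071070, -0.3535535, -0.2121321, -0.7071070)
updated quaternion q' = (0.7245, -0.0088, -0.0053, 0.6892)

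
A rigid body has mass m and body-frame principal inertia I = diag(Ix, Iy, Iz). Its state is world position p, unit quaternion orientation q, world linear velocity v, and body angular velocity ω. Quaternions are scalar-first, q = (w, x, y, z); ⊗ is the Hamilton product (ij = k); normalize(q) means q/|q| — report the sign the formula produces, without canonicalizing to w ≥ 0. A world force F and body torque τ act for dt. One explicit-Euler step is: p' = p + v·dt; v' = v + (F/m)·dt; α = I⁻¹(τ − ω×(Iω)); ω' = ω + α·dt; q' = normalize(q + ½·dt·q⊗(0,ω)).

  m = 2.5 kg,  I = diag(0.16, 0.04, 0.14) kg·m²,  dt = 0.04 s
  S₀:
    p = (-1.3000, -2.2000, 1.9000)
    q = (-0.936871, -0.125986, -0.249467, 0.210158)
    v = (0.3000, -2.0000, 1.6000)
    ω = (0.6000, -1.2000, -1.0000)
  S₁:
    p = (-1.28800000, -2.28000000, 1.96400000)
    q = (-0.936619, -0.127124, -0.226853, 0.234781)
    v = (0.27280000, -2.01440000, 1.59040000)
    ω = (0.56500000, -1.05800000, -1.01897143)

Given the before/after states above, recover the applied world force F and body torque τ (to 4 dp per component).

F = (-1.7000, -0.9000, -0.6000)
τ = (-0.0200, 0.1300, 0.0200)

rate change Δω = (-0.03500000, 0.14200000, -0.01897143)
gyro term ω₀×Iω₀ = (0.1200, -0.0120, 0.0864)
I·α + gyro = (-0.0200, 0.1300, 0.0200)
velocity change Δv = (-0.02720000, -0.01440000, -0.00960000)
applied force F = (-1.7000, -0.9000, -0.6000)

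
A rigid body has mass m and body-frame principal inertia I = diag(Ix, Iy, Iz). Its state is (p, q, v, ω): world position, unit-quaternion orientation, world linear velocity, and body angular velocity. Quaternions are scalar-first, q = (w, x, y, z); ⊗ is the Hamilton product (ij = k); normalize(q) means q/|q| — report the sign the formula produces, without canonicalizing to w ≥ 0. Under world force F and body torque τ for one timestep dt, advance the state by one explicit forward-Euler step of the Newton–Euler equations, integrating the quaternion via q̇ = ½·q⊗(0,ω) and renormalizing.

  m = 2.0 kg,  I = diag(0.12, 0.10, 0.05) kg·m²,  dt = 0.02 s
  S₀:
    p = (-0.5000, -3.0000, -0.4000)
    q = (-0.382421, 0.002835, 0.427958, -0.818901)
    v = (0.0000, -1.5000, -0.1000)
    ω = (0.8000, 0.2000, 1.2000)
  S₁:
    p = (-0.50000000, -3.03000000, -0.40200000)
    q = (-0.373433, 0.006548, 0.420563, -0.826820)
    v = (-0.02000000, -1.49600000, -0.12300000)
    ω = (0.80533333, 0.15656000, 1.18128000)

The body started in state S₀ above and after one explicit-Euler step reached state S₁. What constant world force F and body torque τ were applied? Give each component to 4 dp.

F = (-2.0000, 0.4000, -2.3000)
τ = (0.0200, -0.1500, -0.0500)

velocity change Δv = (-0.02000000, 0.00400000, -0.02300000)
m·(v₁−v₀)/dt = (-2.0000, 0.4000, -2.3000)
rate change Δω = (0.00533333, -0.04344000, -0.01872000)
applied torque τ = (0.0200, -0.1500, -0.0500)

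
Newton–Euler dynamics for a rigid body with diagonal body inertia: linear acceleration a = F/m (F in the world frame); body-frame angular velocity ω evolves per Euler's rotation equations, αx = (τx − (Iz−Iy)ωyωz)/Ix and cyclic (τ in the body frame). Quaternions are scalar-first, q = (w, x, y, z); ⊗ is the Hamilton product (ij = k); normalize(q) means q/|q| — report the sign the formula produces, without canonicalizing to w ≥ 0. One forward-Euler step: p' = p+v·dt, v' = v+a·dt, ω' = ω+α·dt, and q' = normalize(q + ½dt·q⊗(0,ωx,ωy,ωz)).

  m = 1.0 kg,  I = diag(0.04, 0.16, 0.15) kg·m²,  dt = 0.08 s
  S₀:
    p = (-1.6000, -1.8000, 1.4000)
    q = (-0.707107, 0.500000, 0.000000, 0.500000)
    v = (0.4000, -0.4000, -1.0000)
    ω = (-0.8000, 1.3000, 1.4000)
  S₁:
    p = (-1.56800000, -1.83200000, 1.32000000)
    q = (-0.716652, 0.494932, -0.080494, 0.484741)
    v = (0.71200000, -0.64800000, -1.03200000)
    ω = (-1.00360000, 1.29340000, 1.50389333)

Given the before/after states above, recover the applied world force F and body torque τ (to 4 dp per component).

F = (3.9000, -3.1000, -0.4000)
τ = (-0.1200, 0.1100, 0.0700)

velocity change Δv = (0.31200000, -0.24800000, -0.03200000)
F = m·Δv/dt = (3.9000, -3.1000, -0.4000)
Δω = ω₁−ω₀ = (-0.20360000, -0.00660000, 0.10389333)
ω₀×(Iω₀) = (-0.0182, 0.1232, -0.1248)
I·α + gyro = (-0.1200, 0.1100, 0.0700)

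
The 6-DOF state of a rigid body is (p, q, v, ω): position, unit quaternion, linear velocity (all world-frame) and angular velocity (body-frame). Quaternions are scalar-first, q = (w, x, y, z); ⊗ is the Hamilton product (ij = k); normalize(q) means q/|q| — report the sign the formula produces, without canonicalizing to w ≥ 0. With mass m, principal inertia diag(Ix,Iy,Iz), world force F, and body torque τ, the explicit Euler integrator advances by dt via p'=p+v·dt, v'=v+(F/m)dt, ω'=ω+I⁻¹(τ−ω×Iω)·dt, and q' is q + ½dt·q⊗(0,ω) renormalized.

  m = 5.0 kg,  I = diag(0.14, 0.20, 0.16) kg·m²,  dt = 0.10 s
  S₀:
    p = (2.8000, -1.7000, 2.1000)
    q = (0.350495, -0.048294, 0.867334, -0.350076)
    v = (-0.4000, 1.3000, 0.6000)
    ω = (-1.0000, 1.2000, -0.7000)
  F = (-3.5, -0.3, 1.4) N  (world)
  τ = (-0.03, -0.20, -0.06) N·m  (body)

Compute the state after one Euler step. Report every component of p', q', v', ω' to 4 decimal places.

p' = (2.7600, -1.5700, 2.1600)
q' = (0.2828, -0.0749, 0.9009, -0.3207)
v' = (-0.4700, 1.2940, 0.6280)
ω' = (-1.0454, 1.1070, -0.6925)

new position p' = (2.7600, -1.5700, 2.1600)
v + (F/m)dt = (-0.4700, 1.2940, 0.6280)
gyro term ω×Iω = (0.0336, -0.0140, -0.0720)
(τ − ω×Iω)/I = (-0.4543, -0.9300, 0.0750)
new body rate ω' = (-1.0454, 1.1070, -0.6925)
q⊗(0,ω) = (-1.3341480, -0.5375376, 0.7368642, 0.5640347)
q' = normalize(q + ½dt·q⊗(0,ω)) = (0.2828, -0.0749, 0.9009, -0.3207)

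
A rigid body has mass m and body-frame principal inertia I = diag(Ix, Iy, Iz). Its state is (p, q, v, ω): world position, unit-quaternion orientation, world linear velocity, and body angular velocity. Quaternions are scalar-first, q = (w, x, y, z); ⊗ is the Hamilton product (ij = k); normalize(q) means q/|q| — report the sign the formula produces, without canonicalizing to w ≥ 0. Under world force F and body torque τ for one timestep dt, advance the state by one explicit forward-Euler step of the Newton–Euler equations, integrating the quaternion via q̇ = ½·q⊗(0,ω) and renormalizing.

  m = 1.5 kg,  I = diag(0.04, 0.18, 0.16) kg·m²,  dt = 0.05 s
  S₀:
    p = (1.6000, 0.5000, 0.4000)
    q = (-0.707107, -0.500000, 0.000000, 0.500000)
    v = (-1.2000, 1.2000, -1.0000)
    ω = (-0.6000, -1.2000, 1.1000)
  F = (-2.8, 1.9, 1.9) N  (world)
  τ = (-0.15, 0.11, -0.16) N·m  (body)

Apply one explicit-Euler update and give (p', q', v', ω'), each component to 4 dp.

p' = (1.5400, 0.5600, 0.3500)
q' = (-0.7277, -0.4739, 0.0274, 0.4951)
v' = (-1.2933, 1.2633, -0.9367)
ω' = (-0.8205, -1.1914, 1.0185)

linear accel F/m = (-1.8667, 1.2667, 1.2667)
p + v·dt = (1.5400, 0.5600, 0.3500)
new velocity v' = (-1.2933, 1.2633, -0.9367)
ω×(Iω) gyroscopic = (0.0264, 0.0792, 0.1008)
(τ − ω×Iω)/I = (-4.4100, 0.1711, -1.6300)
ω + α·dt = (-0.8205, -1.1914, 1.0185)
q⊗(0,ω) = (-0.8500000, 1.0242642, 1.0985284, -0.1778177)
updated quaternion q' = (-0.7277, -0.4739, 0.0274, 0.4951)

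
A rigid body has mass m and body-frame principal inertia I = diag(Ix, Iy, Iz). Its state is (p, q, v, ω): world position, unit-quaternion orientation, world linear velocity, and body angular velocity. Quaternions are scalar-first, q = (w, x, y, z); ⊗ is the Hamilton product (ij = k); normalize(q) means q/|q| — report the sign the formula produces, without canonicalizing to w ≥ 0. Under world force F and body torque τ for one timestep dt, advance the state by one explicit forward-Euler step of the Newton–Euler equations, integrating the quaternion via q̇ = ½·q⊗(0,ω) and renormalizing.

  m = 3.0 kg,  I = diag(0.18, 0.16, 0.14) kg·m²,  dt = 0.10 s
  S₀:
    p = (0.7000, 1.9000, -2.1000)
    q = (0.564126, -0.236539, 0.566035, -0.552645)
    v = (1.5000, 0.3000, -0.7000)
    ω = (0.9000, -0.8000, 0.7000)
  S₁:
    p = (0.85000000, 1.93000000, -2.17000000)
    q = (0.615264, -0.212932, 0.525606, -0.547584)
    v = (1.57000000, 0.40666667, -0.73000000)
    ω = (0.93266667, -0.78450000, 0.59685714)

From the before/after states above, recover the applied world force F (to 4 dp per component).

Δv = v₁−v₀ = (0.07000000, 0.10666667, -0.03000000)
m·(v₁−v₀)/dt = (2.1000, 3.2000, -0.9000)

F = (2.1000, 3.2000, -0.9000)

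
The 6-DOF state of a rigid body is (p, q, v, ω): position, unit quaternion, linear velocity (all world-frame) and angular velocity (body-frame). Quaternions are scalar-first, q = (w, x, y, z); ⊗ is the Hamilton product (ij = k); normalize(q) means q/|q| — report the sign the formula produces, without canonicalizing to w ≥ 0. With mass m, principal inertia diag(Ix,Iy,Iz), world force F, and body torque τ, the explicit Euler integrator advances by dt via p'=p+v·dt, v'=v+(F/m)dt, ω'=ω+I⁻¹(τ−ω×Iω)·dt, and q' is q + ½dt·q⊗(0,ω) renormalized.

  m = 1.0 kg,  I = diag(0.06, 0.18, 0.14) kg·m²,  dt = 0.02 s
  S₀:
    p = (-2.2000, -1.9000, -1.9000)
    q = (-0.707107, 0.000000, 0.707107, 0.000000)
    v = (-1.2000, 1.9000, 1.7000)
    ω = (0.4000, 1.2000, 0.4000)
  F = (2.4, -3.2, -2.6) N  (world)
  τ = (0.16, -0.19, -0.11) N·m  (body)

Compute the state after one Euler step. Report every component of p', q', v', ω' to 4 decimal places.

p' = (-2.2240, -1.8620, -1.8660)
q' = (-0.7155, 0.0000, 0.6986, -0.0057)
v' = (-1.1520, 1.8360, 1.6480)
ω' = (0.4597, 1.1803, 0.3761)

linear accel F/m = (2.4000, -3.2000, -2.6000)
p + v·dt = (-2.2240, -1.8620, -1.8660)
new velocity v' = (-1.1520, 1.8360, 1.6480)
precession coupling ω×(Iω) = (-0.0192, -0.0128, 0.0576)
(τ − ω×Iω)/I = (2.9867, -0.9844, -1.1971)
ω' = ω + α·dt = (0.4597, 1.1803, 0.3761)
2q̇ = q⊗(0,ω) = (-0.8485284, 0.0000000, -0.8485284, -0.5656856)
q' = normalize(q + ½dt·q⊗(0,ω)) = (-0.7155, 0.0000, 0.6986, -0.0057)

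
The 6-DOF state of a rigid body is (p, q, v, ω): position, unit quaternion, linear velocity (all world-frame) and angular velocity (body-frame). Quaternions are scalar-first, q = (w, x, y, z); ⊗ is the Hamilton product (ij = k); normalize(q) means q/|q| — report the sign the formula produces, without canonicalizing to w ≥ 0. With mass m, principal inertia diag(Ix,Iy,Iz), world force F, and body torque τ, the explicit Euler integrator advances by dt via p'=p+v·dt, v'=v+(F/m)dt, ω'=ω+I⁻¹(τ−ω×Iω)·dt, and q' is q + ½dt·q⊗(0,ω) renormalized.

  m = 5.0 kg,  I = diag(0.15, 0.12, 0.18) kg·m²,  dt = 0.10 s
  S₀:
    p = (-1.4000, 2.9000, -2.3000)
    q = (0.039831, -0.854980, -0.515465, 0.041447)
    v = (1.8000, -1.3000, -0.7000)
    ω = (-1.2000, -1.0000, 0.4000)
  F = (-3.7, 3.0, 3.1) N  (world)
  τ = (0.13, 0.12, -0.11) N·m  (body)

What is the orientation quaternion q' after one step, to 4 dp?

q' = (-0.0379, -0.8628, -0.5012, 0.0539)

Hamilton product q⊗(0,ω) = (-1.5580198, -0.2125362, 0.2524246, 0.2523544)
updated quaternion q' = (-0.0379, -0.8628, -0.5012, 0.0539)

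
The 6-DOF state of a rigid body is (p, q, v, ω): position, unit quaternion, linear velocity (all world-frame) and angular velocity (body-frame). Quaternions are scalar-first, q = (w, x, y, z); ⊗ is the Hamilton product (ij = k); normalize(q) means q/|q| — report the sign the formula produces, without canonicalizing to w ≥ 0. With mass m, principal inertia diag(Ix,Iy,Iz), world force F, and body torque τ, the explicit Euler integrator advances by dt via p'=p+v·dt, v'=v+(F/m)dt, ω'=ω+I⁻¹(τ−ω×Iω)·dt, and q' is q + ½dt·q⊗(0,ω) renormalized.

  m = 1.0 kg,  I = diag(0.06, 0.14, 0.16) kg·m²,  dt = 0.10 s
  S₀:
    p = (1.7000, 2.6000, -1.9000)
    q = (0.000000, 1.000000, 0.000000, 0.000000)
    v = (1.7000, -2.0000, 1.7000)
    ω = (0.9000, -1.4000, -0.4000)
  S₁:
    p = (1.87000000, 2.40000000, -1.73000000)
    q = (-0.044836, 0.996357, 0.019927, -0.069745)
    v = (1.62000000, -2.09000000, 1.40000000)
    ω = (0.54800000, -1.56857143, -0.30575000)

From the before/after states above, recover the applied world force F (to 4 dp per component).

F = (-0.8000, -0.9000, -3.0000)

v₁ − v₀ = (-0.08000000, -0.09000000, -0.30000000)
F = m·Δv/dt = (-0.8000, -0.9000, -3.0000)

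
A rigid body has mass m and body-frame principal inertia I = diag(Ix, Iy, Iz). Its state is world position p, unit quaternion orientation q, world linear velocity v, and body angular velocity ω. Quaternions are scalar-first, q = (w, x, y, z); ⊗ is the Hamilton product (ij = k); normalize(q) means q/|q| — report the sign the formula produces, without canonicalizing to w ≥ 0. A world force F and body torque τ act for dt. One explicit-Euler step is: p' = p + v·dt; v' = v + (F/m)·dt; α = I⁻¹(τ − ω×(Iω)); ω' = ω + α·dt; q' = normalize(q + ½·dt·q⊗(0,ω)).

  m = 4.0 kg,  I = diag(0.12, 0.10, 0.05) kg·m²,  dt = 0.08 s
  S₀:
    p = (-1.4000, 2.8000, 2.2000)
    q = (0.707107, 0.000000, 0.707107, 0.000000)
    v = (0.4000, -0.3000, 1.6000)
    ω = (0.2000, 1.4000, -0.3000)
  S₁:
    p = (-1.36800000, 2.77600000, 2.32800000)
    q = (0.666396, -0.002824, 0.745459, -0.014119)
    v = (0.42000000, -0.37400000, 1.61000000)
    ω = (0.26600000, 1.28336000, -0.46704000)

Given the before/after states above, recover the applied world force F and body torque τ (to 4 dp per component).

F = (1.0000, -3.7000, 0.5000)
τ = (0.1200, -0.1500, -0.1100)

velocity change Δv = (0.02000000, -0.07400000, 0.01000000)
m·(v₁−v₀)/dt = (1.0000, -3.7000, 0.5000)
rate change Δω = (0.06600000, -0.11664000, -0.16704000)
ω₀×(Iω₀) = (0.0210, -0.0042, -0.0056)
τ = I·(Δω/dt) + ω₀×(Iω₀) = (0.1200, -0.1500, -0.1100)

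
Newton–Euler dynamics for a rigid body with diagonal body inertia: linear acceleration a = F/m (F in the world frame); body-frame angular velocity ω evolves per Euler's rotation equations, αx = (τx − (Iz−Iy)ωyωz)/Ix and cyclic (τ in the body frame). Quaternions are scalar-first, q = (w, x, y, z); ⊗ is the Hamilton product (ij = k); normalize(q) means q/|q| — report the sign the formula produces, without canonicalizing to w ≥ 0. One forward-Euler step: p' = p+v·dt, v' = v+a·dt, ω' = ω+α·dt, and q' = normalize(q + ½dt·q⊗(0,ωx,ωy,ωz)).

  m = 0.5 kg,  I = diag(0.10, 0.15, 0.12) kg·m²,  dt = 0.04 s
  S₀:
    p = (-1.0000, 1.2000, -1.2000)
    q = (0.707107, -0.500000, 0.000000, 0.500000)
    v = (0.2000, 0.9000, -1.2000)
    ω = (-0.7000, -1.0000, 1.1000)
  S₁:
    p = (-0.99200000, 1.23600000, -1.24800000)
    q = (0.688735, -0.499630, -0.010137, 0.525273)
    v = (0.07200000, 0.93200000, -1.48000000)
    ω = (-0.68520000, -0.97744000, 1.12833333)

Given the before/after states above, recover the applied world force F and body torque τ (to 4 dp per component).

rate change Δω = (0.01480000, 0.02256000, 0.02833333)
applied torque τ = (0.0700, 0.1000, 0.1200)
velocity change Δv = (-0.12800000, 0.03200000, -0.28000000)
applied force F = (-1.6000, 0.4000, -3.5000)

F = (-1.6000, 0.4000, -3.5000)
τ = (0.0700, 0.1000, 0.1200)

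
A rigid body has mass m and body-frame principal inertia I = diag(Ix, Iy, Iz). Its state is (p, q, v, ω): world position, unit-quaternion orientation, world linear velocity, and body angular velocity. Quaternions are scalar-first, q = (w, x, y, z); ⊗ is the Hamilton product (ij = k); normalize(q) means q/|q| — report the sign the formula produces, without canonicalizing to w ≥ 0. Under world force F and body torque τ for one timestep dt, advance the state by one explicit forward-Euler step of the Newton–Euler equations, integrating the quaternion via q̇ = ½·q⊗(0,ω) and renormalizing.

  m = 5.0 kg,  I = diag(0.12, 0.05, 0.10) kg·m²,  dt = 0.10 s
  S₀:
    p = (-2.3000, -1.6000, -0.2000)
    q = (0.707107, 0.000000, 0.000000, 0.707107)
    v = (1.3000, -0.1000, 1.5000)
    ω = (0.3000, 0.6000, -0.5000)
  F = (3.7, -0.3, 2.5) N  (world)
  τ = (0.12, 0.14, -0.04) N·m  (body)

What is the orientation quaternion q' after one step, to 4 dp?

q' = (0.7242, -0.0106, 0.0318, 0.6888)

Hamilton product q⊗(0,ω) = (0.3535535, -0.2121321, 0.6363963, -0.3535535)
updated quaternion q' = (0.7242, -0.0106, 0.0318, 0.6888)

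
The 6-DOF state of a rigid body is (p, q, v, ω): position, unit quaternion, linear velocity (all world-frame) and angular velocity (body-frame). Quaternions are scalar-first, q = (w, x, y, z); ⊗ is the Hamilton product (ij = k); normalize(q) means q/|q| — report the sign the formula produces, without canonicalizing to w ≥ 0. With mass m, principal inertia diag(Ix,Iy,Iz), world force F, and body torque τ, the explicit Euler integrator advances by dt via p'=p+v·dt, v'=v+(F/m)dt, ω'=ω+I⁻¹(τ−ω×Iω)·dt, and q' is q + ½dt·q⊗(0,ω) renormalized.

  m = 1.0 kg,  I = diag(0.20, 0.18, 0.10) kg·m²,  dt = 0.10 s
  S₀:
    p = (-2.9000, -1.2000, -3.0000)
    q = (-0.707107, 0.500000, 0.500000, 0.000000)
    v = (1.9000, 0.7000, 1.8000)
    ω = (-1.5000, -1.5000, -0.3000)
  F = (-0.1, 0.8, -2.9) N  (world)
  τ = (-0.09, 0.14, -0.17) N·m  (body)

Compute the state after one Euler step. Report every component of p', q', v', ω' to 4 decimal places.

p' = (-2.7100, -1.1300, -2.8200)
q' = (-0.6285, 0.5424, 0.5573, 0.0105)
v' = (1.8900, 0.7800, 1.5100)
ω' = (-1.5270, -1.4472, -0.4250)

a = F/m = (-0.1000, 0.8000, -2.9000)
new position p' = (-2.7100, -1.1300, -2.8200)
new velocity v' = (1.8900, 0.7800, 1.5100)
ω×(Iω) gyroscopic = (-0.0360, 0.0450, -0.0450)
angular accel α = (-0.2700, 0.5278, -1.2500)
ω' = ω + α·dt = (-1.5270, -1.4472, -0.4250)
Hamilton product q⊗(0,ω) = (1.5000000, 0.9106605, 1.2106605, 0.2121321)
updated quaternion q' = (-0.6285, 0.5424, 0.5573, 0.0105)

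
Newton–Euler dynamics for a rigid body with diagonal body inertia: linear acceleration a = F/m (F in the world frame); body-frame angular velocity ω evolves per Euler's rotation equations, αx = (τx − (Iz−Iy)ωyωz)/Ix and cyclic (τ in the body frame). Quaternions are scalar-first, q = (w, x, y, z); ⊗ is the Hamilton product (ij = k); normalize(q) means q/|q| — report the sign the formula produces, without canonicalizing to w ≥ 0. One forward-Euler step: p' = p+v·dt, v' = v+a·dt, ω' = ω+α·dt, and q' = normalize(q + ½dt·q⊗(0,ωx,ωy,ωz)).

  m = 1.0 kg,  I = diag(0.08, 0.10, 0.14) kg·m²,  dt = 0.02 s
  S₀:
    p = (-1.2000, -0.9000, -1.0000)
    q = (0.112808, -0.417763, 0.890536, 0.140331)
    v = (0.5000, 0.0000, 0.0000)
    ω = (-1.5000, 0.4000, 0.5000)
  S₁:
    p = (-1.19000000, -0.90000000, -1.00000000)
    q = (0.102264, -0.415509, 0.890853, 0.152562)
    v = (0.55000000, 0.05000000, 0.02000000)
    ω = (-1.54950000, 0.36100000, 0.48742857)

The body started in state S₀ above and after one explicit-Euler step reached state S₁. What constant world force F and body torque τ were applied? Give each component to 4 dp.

F = (2.5000, 2.5000, 1.0000)
τ = (-0.1900, -0.1500, -0.1000)

velocity change Δv = (0.05000000, 0.05000000, 0.02000000)
applied force F = (2.5000, 2.5000, 1.0000)
Δω = ω₁−ω₀ = (-0.04950000, -0.03900000, -0.01257143)
ω₀×(Iω₀) = (0.0080, 0.0450, -0.0120)
τ = I·(Δω/dt) + ω₀×(Iω₀) = (-0.1900, -0.1500, -0.1000)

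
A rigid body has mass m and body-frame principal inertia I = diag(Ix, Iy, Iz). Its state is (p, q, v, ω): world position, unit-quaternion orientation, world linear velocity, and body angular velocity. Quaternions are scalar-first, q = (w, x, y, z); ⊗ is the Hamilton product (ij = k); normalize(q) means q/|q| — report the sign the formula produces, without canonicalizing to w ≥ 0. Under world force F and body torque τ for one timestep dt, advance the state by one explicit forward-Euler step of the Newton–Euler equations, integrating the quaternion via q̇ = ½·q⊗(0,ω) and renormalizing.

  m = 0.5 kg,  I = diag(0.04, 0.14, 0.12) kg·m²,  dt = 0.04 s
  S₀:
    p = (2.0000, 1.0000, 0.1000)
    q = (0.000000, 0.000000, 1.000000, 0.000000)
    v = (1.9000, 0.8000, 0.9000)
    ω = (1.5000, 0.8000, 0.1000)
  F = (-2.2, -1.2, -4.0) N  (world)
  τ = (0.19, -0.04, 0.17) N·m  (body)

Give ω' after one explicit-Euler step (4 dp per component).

ω' = (1.6916, 0.7920, 0.1167)

gyro term ω×Iω = (-0.0016, -0.0120, 0.1200)
(τ − ω×Iω)/I = (4.7900, -0.2000, 0.4167)
ω' = ω + α·dt = (1.6916, 0.7920, 0.1167)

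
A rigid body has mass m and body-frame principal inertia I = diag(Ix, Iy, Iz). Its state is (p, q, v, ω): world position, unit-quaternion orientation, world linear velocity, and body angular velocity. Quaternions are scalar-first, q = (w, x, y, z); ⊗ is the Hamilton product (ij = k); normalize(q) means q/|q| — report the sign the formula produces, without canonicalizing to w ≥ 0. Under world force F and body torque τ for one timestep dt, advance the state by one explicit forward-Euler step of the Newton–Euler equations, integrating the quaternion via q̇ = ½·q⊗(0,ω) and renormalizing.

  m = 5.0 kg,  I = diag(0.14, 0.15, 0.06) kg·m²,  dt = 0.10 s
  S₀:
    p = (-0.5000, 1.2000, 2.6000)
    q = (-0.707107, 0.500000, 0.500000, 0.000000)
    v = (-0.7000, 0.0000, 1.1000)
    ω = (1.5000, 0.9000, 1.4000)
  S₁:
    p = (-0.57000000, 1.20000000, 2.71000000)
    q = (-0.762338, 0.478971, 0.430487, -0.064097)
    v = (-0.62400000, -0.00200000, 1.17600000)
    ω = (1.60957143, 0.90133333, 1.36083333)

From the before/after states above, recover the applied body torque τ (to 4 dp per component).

τ = (0.0400, 0.1700, -0.0100)

ω₁ − ω₀ = (0.10957143, 0.00133333, -0.03916667)
gyro term ω₀×Iω₀ = (-0.1134, 0.1680, 0.0135)
applied torque τ = (0.0400, 0.1700, -0.0100)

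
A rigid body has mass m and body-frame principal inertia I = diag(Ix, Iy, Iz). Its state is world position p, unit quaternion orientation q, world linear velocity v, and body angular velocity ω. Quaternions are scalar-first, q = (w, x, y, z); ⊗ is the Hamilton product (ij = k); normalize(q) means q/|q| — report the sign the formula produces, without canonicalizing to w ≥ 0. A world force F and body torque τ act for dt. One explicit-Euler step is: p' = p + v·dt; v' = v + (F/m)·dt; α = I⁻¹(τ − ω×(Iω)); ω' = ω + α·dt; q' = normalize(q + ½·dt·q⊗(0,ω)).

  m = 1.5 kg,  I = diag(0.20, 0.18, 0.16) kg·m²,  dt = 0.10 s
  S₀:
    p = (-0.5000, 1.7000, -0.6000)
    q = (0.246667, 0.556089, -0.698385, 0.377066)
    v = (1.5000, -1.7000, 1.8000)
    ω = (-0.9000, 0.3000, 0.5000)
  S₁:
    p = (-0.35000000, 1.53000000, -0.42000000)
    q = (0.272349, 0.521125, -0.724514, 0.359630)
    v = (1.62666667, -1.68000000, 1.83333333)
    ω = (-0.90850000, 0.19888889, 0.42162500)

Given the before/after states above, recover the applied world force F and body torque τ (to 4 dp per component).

F = (1.9000, 0.3000, 0.5000)
τ = (-0.0200, -0.2000, -0.1200)

rate change Δω = (-0.00850000, -0.10111111, -0.07837500)
I·α + gyro = (-0.0200, -0.2000, -0.1200)
velocity change Δv = (0.12666667, 0.02000000, 0.03333333)
applied force F = (1.9000, 0.3000, 0.5000)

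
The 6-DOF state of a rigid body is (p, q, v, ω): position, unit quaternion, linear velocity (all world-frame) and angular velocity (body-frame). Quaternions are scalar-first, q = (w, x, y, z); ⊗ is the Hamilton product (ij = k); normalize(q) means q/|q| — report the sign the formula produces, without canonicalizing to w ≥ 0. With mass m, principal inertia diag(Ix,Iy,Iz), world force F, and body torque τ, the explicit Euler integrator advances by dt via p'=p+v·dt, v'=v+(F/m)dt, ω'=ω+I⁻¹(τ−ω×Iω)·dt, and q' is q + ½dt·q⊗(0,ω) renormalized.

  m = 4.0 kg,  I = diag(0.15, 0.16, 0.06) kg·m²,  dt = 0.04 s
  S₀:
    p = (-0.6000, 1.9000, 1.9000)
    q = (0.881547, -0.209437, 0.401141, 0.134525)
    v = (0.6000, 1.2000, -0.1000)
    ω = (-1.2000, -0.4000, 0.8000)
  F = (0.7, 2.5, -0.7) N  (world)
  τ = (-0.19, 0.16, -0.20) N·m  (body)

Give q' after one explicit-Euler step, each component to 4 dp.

Hamilton product q⊗(0,ω) = (-0.1984880, -0.6831336, -0.3464992, 1.2703816)
q + ½dt·q⊗(0,ω), renormalized = (0.8772, -0.2230, 0.3940, 0.1599)

q' = (0.8772, -0.2230, 0.3940, 0.1599)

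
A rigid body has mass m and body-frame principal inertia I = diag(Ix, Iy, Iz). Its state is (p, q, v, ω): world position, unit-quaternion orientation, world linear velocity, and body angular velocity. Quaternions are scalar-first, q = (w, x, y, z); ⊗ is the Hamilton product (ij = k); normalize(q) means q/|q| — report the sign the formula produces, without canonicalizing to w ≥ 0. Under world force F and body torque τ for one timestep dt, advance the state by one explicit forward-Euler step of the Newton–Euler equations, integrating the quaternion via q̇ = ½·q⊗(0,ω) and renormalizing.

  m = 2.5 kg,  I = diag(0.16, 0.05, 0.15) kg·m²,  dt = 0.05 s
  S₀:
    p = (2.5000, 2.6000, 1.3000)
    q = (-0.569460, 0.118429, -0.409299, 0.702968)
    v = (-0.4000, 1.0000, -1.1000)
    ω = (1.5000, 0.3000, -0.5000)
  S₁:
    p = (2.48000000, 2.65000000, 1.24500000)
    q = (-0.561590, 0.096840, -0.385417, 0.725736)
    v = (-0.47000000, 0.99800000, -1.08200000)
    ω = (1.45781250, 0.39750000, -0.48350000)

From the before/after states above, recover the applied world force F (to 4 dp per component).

F = (-3.5000, -0.1000, 0.9000)

Δv = v₁−v₀ = (-0.07000000, -0.00200000, 0.01800000)
m·(v₁−v₀)/dt = (-3.5000, -0.1000, 0.9000)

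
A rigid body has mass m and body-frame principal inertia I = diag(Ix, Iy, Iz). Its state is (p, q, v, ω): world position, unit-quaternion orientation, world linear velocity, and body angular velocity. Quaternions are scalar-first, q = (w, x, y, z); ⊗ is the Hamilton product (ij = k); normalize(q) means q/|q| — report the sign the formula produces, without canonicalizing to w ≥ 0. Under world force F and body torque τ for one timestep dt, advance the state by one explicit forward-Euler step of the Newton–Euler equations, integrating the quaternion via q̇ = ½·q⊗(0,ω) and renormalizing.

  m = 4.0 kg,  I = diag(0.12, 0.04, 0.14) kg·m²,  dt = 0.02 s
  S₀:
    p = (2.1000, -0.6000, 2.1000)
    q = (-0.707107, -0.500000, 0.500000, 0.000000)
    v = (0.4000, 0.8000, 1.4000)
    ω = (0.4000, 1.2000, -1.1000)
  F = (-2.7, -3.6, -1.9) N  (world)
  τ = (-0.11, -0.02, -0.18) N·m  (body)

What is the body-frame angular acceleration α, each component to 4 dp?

precession coupling ω×(Iω) = (-0.1320, 0.0088, -0.0384)
(τ − ω×Iω)/I = (0.1833, -0.7200, -1.0114)

α = (0.1833, -0.7200, -1.0114)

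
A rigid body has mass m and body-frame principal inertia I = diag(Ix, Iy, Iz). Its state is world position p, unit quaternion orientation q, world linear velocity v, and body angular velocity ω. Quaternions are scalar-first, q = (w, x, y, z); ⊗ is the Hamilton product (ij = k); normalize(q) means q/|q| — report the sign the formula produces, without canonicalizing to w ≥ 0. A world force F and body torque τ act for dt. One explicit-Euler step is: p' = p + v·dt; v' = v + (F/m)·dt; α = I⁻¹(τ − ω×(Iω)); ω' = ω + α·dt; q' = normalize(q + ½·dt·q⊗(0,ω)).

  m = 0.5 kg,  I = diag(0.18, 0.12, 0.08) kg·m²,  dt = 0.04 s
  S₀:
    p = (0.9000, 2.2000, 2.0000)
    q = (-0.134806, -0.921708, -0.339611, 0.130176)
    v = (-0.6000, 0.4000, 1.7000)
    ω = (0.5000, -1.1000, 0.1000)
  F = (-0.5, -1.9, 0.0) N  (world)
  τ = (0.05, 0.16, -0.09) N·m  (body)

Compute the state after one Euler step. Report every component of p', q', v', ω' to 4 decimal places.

p' = (0.8760, 2.2160, 2.0680)
q' = (-0.1333, -0.9206, -0.3334, 0.1535)
v' = (-0.6400, 0.2480, 1.7000)
ω' = (0.5101, -1.0483, 0.0385)

p + v·dt = (0.8760, 2.2160, 2.0680)
v + (F/m)dt = (-0.6400, 0.2480, 1.7000)
precession coupling ω×(Iω) = (0.0044, 0.0050, 0.0330)
angular accel α = (0.2533, 1.2917, -1.5375)
new body rate ω' = (0.5101, -1.0483, 0.0385)
2q̇ = q⊗(0,ω) = (0.0742643, 0.0418295, 0.3055454, 1.1702037)
q' = normalize(q + ½dt·q⊗(0,ω)) = (-0.1333, -0.9206, -0.3334, 0.1535)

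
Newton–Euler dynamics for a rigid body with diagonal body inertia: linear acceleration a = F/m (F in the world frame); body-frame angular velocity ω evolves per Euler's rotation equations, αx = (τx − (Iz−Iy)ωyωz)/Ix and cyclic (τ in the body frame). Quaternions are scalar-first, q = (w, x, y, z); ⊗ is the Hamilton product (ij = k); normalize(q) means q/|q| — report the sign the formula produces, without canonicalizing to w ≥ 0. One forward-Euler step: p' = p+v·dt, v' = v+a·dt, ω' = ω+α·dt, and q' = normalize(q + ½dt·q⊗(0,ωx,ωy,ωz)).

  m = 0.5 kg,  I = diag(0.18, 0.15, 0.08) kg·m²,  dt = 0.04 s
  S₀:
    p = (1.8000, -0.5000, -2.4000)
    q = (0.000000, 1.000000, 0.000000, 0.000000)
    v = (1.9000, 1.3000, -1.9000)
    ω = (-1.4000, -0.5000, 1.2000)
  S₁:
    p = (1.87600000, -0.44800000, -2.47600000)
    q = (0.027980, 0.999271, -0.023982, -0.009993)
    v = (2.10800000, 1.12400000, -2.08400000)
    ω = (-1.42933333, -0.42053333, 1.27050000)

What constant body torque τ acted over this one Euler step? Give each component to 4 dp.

Δω = ω₁−ω₀ = (-0.02933333, 0.07946667, 0.07050000)
applied torque τ = (-0.0900, 0.1300, 0.1200)

τ = (-0.0900, 0.1300, 0.1200)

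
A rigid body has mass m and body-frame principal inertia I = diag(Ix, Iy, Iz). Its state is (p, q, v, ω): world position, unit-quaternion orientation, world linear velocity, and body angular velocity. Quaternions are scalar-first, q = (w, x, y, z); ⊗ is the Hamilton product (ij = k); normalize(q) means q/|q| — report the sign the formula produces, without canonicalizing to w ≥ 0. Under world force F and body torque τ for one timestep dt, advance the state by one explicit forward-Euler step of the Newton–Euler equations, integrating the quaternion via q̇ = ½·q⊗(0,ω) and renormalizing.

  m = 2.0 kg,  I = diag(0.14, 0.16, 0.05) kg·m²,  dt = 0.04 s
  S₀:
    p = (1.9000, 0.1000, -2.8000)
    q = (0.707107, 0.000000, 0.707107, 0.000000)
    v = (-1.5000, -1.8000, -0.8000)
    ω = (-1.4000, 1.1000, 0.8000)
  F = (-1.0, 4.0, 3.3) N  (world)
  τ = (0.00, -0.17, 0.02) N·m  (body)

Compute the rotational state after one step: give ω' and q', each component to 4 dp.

ω' = (-1.3723, 1.0827, 0.8406)
q' = (0.6910, -0.0085, 0.7221, 0.0311)

(τ − ω×Iω)/I = (0.6914, -0.4325, 1.0160)
ω + α·dt = (-1.3723, 1.0827, 0.8406)
q⊗(0,ω) = (-0.7778177, -0.4242642, 0.7778177, 1.5556354)
q + ½dt·q⊗(0,ω), renormalized = (0.6910, -0.0085, 0.7221, 0.0311)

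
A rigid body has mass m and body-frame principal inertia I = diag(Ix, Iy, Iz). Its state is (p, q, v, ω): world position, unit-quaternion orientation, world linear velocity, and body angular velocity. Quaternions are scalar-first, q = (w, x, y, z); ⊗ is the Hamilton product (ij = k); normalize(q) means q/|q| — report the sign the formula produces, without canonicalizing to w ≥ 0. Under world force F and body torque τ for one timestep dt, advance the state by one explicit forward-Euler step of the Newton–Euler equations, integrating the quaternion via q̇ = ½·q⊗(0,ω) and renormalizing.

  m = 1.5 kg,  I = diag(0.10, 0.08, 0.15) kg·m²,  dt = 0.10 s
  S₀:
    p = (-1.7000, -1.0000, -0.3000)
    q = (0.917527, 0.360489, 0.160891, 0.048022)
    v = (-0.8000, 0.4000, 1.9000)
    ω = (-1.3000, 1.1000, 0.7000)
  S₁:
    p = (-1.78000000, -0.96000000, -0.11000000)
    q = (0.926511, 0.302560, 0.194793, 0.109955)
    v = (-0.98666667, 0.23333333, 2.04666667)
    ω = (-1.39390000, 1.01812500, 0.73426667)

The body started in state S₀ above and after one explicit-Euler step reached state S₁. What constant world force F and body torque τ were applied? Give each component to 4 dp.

F = (-2.8000, -2.5000, 2.2000)
τ = (-0.0400, -0.0200, 0.0800)

rate change Δω = (-0.09390000, -0.08187500, 0.03426667)
gyro term ω₀×Iω₀ = (0.0539, 0.0455, 0.0286)
τ = I·(Δω/dt) + ω₀×(Iω₀) = (-0.0400, -0.0200, 0.0800)
Δv = v₁−v₀ = (-0.18666667, -0.16666667, 0.14666667)
applied force F = (-2.8000, -2.5000, 2.2000)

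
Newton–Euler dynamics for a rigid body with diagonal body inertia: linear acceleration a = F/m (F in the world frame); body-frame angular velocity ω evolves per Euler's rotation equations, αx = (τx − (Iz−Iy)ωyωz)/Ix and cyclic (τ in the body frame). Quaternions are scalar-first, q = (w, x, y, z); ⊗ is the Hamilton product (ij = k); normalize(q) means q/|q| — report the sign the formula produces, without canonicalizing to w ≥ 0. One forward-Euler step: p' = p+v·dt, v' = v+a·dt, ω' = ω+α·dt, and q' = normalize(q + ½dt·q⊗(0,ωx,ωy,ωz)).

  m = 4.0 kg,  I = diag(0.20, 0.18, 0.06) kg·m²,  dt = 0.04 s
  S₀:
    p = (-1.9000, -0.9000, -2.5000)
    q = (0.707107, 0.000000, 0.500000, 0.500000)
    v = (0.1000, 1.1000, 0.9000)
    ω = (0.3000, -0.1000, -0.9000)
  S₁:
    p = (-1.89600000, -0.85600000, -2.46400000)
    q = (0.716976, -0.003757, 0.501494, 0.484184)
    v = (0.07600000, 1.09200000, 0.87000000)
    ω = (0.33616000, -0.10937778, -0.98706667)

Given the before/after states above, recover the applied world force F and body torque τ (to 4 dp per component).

rate change Δω = (0.03616000, -0.00937778, -0.08706667)
ω₀×(Iω₀) = (-0.0108, -0.0378, 0.0006)
τ = I·(Δω/dt) + ω₀×(Iω₀) = (0.1700, -0.0800, -0.1300)
v₁ − v₀ = (-0.02400000, -0.00800000, -0.03000000)
m·(v₁−v₀)/dt = (-2.4000, -0.8000, -3.0000)

F = (-2.4000, -0.8000, -3.0000)
τ = (0.1700, -0.0800, -0.1300)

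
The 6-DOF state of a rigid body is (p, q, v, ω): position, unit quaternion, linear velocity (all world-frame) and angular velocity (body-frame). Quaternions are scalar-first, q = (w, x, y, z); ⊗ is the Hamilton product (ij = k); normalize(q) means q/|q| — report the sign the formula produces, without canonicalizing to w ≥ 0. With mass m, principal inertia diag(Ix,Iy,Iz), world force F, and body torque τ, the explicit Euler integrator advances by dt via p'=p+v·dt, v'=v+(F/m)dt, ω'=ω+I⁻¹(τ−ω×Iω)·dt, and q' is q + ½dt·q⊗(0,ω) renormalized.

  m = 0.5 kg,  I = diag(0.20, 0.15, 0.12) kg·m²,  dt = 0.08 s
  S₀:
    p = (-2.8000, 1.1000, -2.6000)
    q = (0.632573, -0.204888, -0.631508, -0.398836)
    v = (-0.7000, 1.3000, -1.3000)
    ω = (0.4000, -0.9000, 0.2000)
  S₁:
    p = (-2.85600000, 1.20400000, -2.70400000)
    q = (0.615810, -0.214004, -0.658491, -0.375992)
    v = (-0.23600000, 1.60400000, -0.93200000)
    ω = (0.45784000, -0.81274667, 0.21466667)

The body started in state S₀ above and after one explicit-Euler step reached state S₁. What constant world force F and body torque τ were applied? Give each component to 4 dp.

ω₁ − ω₀ = (0.05784000, 0.08725333, 0.01466667)
applied torque τ = (0.1500, 0.1700, 0.0400)
Δv = v₁−v₀ = (0.46400000, 0.30400000, 0.36800000)
m·(v₁−v₀)/dt = (2.9000, 1.9000, 2.3000)

F = (2.9000, 1.9000, 2.3000)
τ = (0.1500, 0.1700, 0.0400)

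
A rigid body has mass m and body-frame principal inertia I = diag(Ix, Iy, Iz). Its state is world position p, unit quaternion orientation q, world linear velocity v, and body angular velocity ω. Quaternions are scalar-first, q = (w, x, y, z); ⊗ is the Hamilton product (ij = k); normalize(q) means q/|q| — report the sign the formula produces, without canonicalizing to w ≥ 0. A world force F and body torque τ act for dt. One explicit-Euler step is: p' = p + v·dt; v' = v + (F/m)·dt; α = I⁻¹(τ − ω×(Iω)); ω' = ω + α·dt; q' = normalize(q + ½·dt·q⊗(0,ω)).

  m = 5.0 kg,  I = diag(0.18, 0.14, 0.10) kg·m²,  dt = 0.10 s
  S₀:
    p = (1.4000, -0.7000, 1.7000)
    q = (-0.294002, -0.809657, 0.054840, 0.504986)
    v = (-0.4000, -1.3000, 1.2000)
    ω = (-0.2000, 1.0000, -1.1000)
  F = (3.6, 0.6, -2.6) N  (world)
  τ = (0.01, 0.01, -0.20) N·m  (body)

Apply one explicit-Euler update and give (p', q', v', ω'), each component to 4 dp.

a = F/m = (0.7200, 0.1200, -0.5200)
p + v·dt = (1.3600, -0.8300, 1.8200)
v + (F/m)dt = (-0.3280, -1.2880, 1.1480)
precession coupling ω×(Iω) = (0.0440, 0.0176, 0.0080)
α = I⁻¹(τ − ω×Iω) = (-0.1889, -0.0543, -2.0800)
new body rate ω' = (-0.2189, 0.9946, -1.3080)
2q̇ = q⊗(0,ω) = (0.3387132, -0.5065096, -1.2856219, -0.4752868)
updated quaternion q' = (-0.2763, -0.8326, -0.0094, 0.4799)

p' = (1.3600, -0.8300, 1.8200)
q' = (-0.2763, -0.8326, -0.0094, 0.4799)
v' = (-0.3280, -1.2880, 1.1480)
ω' = (-0.2189, 0.9946, -1.3080)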